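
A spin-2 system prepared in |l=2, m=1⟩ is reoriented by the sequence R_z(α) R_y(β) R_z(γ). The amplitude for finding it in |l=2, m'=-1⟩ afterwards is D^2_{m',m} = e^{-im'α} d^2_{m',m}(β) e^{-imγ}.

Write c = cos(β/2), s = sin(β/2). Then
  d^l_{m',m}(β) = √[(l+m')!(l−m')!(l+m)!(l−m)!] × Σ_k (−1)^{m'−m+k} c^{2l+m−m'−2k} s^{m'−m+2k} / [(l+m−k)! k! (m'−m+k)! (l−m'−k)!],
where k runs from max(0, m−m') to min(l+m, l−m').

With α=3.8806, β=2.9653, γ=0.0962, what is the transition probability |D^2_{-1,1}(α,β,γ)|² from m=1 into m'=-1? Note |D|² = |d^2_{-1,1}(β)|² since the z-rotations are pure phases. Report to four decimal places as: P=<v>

D^2_{-1,1}(3.8806,2.9653,0.0962) = e^{-i·-1·3.8806}·d^2_{-1,1}(2.9653)·e^{-i·1·0.0962}. Compute d first:
With c≡cos(β/2)=0.088032 and s≡sin(β/2)=0.996118, N=[1·6·6·1]^{1/2}=6.000000
Admissible k: 2..3 (factorial args all ≥0)
  k=2: (−1)^0·6.0000/(2)·0.0880^2·0.9961^2 = +0.023069
  k=3: (−1)^1·6.0000/(6)·0.0880^0·0.9961^4 = -0.984561
d^2_{-1,1}(2.9653) = +0.023069 -0.984561 = -0.961492
|D^2_{-1,1}|² = |d^2_{-1,1}(β)|² = (-0.961492)² = 0.924467 (the z-rotation phases have unit modulus)

P=0.9245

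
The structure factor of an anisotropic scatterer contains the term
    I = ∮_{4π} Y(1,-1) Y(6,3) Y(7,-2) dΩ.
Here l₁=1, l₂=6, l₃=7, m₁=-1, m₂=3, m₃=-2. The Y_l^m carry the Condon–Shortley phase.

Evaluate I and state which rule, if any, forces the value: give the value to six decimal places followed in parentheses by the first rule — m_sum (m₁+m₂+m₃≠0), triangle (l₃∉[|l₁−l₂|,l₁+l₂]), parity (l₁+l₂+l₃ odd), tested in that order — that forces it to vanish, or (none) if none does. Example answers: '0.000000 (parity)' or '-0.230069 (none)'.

Rules hold: Σm=0, L=14 even, 5≤7≤7.
N = 3·13·15 = 585
Δ = 0!·2!·12!/15! = 1/1365
Racah Σ t=0..0: t=0:+1/518400 = 1/518400
⇒ 3j(1 6 7; 0 0 0)² = 7/195, sgn -1
Racah Σ t=0..0: t=0:+1/4354560 = 1/4354560
⇒ 3j(1 6 7; -1 3 -2)² = 2/273, sgn -1
4πI² = N·(3j₀)²·(3jₘ)² = 2/13
I = +1·√(0.153846/4π) = 0.11064668
No selection rule forces the value: the integral is nonzero (none).

0.110647 (none)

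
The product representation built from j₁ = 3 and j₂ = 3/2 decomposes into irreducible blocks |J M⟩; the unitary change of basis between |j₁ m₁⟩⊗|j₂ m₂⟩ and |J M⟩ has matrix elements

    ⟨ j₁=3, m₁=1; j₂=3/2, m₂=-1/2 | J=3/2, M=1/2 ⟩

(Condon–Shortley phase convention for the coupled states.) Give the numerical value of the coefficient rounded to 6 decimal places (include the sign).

-0.585540  (= −√(12/35))

√[4·3!3!0!/7! · 4!2!1!2!2!1!] = √(192/35)
  +(−1)^1/∏(1,2,1,0,2,0)! = -1/4  (running -1/4)
⟨..|..⟩ = √(192/35)·(-1/4) = -0.585540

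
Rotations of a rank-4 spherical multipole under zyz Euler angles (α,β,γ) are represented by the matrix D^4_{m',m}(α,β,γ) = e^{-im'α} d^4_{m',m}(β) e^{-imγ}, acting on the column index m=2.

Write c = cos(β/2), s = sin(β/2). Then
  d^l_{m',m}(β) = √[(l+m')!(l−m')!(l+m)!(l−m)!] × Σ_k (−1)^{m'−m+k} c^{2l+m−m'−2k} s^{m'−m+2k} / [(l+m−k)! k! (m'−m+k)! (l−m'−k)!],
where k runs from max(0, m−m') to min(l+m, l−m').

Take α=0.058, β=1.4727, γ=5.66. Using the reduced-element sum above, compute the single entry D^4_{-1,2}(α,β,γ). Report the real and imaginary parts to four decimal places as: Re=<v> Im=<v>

First d^4_{-1,2}(β=1.4727), then the phase factors e^{-i(-1)α} and e^{-i(2)γ}:
Half-angle: c=0.740925, s=0.671588. N=√(6·120·720·2)=1018.233765
k: max(0,(2)−(-1))=3 … min(4+(2),4−(-1))=5
  k=3: (−1)^0·1018.2338/(72)·0.7409^5·0.6716^3 = +0.956521
  k=4: (−1)^1·1018.2338/(48)·0.7409^3·0.6716^5 = -1.178809
  k=5: (−1)^2·1018.2338/(240)·0.7409^1·0.6716^7 = +0.193701
d^4_{-1,2}(1.4727) = +0.956521 -1.178809 +0.193701 = -0.028587
Attach z-rotation phases: D = e^{-i(-1)(0.0580)}·(-0.028587)·e^{-i(2)(5.6600)} = -0.007527-0.027579i

Re=-0.0075 Im=-0.0276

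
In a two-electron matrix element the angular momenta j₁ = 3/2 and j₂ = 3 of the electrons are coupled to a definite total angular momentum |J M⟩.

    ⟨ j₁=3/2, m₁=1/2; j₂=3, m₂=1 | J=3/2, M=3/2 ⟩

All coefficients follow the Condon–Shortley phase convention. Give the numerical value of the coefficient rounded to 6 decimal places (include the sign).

−√(4/35) = -0.338062

√[4·3!0!3!/7! · 2!1!4!2!3!0!] = √(576/35)
  +(−1)^1/∏(1,2,0,3,0,0)! = -1/12  (running -1/12)
⟨..|..⟩ = √(576/35)·(-1/12) = -0.338062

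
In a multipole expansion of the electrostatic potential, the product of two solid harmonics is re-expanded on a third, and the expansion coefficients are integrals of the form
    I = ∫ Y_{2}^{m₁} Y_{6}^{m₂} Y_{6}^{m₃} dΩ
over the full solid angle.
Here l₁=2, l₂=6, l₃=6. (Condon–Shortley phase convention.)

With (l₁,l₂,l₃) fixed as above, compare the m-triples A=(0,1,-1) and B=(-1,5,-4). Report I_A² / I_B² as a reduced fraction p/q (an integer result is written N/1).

169/297

Shared (l₁,l₂,l₃)=(2,6,6): N and (l;000)² cancel in I_A²/I_B².
A: Δ = 2!·2!·10!/15! = 1/90090; Racah Σ t=0..2: t=0:+1/120960 t=1:−1/17280 t=2:+1/57600 = -13/403200; ⇒ 3j(2 6 6; 0 1 -1)² = 13/770, sgn +1
B: Δ = 2!·2!·10!/15! = 1/90090; Racah Σ t=1..2: t=1:−1/7257600 t=2:+1/725760 = 1/806400; ⇒ 3j(2 6 6; -1 5 -4)² = 27/910, sgn +1
I_A²/I_B² = (13/770)/(27/910) = 169/297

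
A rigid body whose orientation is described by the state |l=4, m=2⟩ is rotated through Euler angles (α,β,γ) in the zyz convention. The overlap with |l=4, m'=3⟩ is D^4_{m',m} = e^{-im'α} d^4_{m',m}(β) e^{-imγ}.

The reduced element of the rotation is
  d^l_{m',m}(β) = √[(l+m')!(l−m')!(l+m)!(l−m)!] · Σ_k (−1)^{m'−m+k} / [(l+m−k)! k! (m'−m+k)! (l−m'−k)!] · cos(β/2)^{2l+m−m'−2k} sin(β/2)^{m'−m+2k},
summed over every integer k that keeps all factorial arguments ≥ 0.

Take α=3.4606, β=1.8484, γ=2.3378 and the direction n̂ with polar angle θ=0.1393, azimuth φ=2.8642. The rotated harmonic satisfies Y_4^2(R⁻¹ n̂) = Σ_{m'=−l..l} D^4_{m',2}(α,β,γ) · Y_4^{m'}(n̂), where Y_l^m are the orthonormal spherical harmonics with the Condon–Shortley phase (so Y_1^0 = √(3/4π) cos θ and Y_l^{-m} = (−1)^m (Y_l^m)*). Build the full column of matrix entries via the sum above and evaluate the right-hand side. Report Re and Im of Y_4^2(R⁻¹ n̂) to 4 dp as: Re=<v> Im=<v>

Need the full column D^4_{m',2} for m'=−4..4 at α=3.4606, β=1.8484, γ=2.3378.
cos(β/2)=0.602473, sin(β/2)=0.798139
d^4_{-4,2}: single k=6 term ⇒ +0.496508;  D = -0.480077+0.126672i
d^4_{-3,2}: k∈[5..6] ⇒ +0.795045 -0.465106 = +0.329939;  D = +0.276525-0.179982i
d^4_{-2,2}: k∈[4..6] ⇒ +0.801967 -1.125974 +0.164675 = -0.159331;  D = +0.099541-0.124410i
d^4_{-1,2}: k∈[3..5] ⇒ +0.570742 -1.502493 +0.527380 = -0.404371;  D = -0.140857+0.379045i
d^4_{0,2}: k∈[2..4] ⇒ +0.289005 -1.352556 +0.890160 = -0.173391;  D = +0.006377-0.173274i
d^4_{1,2}: k∈[1..3] ⇒ +0.097562 -0.856113 +1.001662 = +0.243111;  D = -0.067703-0.233494i
d^4_{2,2}: k∈[0..2] ⇒ +0.017358 -0.365565 +0.801967 = +0.453760;  D = +0.256671+0.374190i
d^4_{3,2}: k∈[0..1] ⇒ -0.086041 +0.453012 = +0.366971;  D = -0.292014-0.222250i
d^4_{4,2}: single k=0 term ⇒ +0.161199;  D = +0.152420+0.052473i
Y_4^{m'}(θ=0.1393,φ=2.8642) and Σ D·Y over m':
  (-0.4801+0.1267i)·(+0.0001+0.0001i)  (+0.2765-0.1800i)·(-0.0022-0.0025i)  (+0.0995-0.1244i)·(+0.0322+0.0199i)  (-0.1409+0.3790i)·(-0.2418-0.0689i)  (+0.0064-0.1733i)·(+0.7661+0.0000i)  (-0.0677-0.2335i)·(+0.2418-0.0689i)  (+0.2567+0.3742i)·(+0.0322-0.0199i)  (-0.2920-0.2223i)·(+0.0022-0.0025i)  (+0.1524+0.0525i)·(+0.0001-0.0001i)
Y_4^2(R⁻¹ n̂) = +0.051693-0.261740i

Re=0.0517 Im=-0.2617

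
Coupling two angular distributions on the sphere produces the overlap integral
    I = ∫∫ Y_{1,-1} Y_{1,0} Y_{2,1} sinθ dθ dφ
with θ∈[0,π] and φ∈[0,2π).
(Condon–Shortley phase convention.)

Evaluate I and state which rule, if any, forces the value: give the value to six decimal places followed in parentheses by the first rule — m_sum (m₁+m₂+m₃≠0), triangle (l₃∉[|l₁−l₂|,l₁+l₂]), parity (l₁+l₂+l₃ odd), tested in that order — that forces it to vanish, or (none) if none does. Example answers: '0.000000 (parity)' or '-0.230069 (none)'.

m-sum 0 ✓  L=4 even ✓  0≤2≤2 ✓
Π(2lᵢ+1) = 3×3×5 = 45
triangle coeff Δ(1,1,2) = 1/30
Σ_t [0,0]: t=0:+1/1 = 1/1
(3j)²=2/15 [(1 1 2; 0 0 0)], sign=+1
Σ_t [0,0]: t=0:+1/2 = 1/2
(3j)²=1/10 [(1 1 2; -1 0 1)], sign=-1
⇒ 4πI² = 3/5
I = (-1)√(3/5/(4π)) = -0.21850969
No selection rule forces the value: the integral is nonzero (none).

-0.218510 (none)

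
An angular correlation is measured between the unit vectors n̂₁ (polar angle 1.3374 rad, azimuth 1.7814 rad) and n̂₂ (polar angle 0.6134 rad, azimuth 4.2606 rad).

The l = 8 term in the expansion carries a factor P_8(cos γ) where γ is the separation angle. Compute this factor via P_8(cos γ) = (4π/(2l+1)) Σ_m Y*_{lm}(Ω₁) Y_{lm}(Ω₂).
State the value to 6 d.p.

-0.157554

Expand P_8 via completeness: Σ_{m} conj(Y_{8,m}) at Ω₁ times Y_{8,m} at Ω₂ —
  term(m=-8) = 0.00142 - 0.00214j   from Y*(Ω₁)=-0.04707 + 0.41099j, Y(Ω₂)=-0.00553 - 0.00283j
  term(m=-7) = 0.00105 + 0.01385j   from Y*(Ω₁)=0.39154 - 0.03793j, Y(Ω₂)=-0.00074 + 0.03531j
  term(m=-6) = 0.00525 + 0.00577j   from Y*(Ω₁)=0.01907 + 0.06013j, Y(Ω₂)=0.11237 - 0.05165j
  term(m=-5) = -0.10489 - 0.01804j   from Y*(Ω₁)=0.31301 - 0.17830j, Y(Ω₂)=-0.22821 - 0.18764j
  term(m=-4) = 0.02576 - 0.01381j   from Y*(Ω₁)=-0.04132 - 0.04632j, Y(Ω₂)=-0.11025 + 0.45774j
  term(m=-3) = 0.05382 - 0.12170j   from Y*(Ω₁)=0.18906 - 0.25832j, Y(Ω₂)=0.40608 - 0.08886j
  term(m=-2) = -0.00036 - 0.00144j   from Y*(Ω₁)=-0.10530 - 0.04718j, Y(Ω₂)=0.00794 + 0.01007j
  term(m=-1) = -0.09680 - 0.07550j   from Y*(Ω₁)=0.06224 - 0.29114j, Y(Ω₂)=0.18002 - 0.37098j
  term(m=+0) = 0.01636 + 0.00000j   from Y*(Ω₁)=-0.13045 + 0.00000j, Y(Ω₂)=-0.12541 + 0.00000j
  term(m=+1) = -0.09680 + 0.07550j   from Y*(Ω₁)=-0.06224 - 0.29114j, Y(Ω₂)=-0.18002 - 0.37098j
  term(m=+2) = -0.00036 + 0.00144j   from Y*(Ω₁)=-0.10530 + 0.04718j, Y(Ω₂)=0.00794 - 0.01007j
  term(m=+3) = 0.05382 + 0.12170j   from Y*(Ω₁)=-0.18906 - 0.25832j, Y(Ω₂)=-0.40608 - 0.08886j
  term(m=+4) = 0.02576 + 0.01381j   from Y*(Ω₁)=-0.04132 + 0.04632j, Y(Ω₂)=-0.11025 - 0.45774j
  term(m=+5) = -0.10489 + 0.01804j   from Y*(Ω₁)=-0.31301 - 0.17830j, Y(Ω₂)=0.22821 - 0.18764j
  term(m=+6) = 0.00525 - 0.00577j   from Y*(Ω₁)=0.01907 - 0.06013j, Y(Ω₂)=0.11237 + 0.05165j
  term(m=+7) = 0.00105 - 0.01385j   from Y*(Ω₁)=-0.39154 - 0.03793j, Y(Ω₂)=0.00074 + 0.03531j
  term(m=+8) = 0.00142 + 0.00214j   from Y*(Ω₁)=-0.04707 - 0.41099j, Y(Ω₂)=-0.00553 + 0.00283j
Total Σ_m = -0.21314 - 0.00000j. Multiply by 0.739198: -0.15755 - 0.00000j. P_8(cos γ) = -0.157554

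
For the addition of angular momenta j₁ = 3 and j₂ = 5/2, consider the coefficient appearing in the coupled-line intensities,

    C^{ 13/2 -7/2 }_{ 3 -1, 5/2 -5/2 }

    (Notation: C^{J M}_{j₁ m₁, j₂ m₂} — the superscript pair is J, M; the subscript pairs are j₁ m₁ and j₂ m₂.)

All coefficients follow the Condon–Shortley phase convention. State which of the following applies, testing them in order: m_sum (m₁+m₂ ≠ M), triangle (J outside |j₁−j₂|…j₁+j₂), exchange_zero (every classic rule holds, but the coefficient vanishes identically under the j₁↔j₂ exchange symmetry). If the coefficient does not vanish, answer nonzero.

m-sum: m₁+m₂ = -1+(-5/2) = -7/2, M = -7/2  ✓
triangle: need |j₁−j₂| ≤ J ≤ j₁+j₂, i.e. J ∈ [1/2, 11/2]; J = 13/2 is outside ✗ ⇒ coefficient is 0

triangle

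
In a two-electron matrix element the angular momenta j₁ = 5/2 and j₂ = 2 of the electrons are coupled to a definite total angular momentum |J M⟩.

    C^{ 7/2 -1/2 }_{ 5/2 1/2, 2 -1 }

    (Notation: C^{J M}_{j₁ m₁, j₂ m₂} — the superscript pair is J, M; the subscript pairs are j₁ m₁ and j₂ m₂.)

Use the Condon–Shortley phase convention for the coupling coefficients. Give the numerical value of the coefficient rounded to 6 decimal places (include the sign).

j₁+j₂−J=1  J+j₁−j₂=4  J−j₁+j₂=3  j₁+j₂+J+1=9
(j₁±m₁, j₂±m₂, J±M) = (3,2,1,3,3,4)
P² = 1152/35
sum k=0..1:
  [0] +1/8 = 1/8
  [1] −1/36 = -1/36
S = 7/72
C² = P²·S² = 14/45 ; C = +0.557773

+√(14/45) ≈ +0.557773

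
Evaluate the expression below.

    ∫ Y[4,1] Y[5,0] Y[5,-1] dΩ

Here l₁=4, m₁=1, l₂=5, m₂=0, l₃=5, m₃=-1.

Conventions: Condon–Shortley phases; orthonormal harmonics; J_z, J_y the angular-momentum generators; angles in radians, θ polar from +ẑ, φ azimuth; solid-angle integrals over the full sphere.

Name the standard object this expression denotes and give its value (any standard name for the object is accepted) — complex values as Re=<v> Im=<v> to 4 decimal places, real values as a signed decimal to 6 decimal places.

This is a Gaunt coefficient — the integral of a triple product of spherical harmonics over the sphere.
Rules hold: Σm=0, L=14 even, 1≤5≤9.
N = 9·11·11 = 1089
Δ = 4!·4!·6!/15! = 1/3153150
Racah Σ t=0..4: t=0:+1/69120 t=1:−1/1728 t=2:+1/576 t=3:−1/1728 t=4:+1/69120 = 7/11520
⇒ 3j(4 5 5; 0 0 0)² = 2/143, sgn -1
Racah Σ t=0..3: t=0:+1/17280 t=1:−1/1152 t=2:+1/864 t=3:−1/6912 = 7/34560
⇒ 3j(4 5 5; 1 0 -1)² = 1/429, sgn +1
4πI² = N·(3j₀)²·(3jₘ)² = 6/169
I = -1·√(0.035503/4π) = -0.05315295

Gaunt coefficient, -0.053153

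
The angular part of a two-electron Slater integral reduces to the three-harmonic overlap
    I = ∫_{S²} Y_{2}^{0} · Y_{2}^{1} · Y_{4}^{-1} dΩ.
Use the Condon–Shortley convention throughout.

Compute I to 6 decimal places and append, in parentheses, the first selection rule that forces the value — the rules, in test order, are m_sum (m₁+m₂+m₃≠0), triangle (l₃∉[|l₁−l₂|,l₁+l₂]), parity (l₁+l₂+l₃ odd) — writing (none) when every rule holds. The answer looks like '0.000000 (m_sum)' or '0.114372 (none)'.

m-sum 0 ✓  L=8 even ✓  0≤4≤4 ✓
Π(2lᵢ+1) = 5×5×9 = 225
triangle coeff Δ(2,2,4) = 1/630
Σ_t [0,0]: t=0:+1/16 = 1/16
(3j)²=2/35 [(2 2 4; 0 0 0)], sign=+1
Σ_t [0,0]: t=0:+1/24 = 1/24
(3j)²=1/21 [(2 2 4; 0 1 -1)], sign=-1
⇒ 4πI² = 30/49
I = (-1)√(30/49/(4π)) = -0.22072812
No selection rule forces the value: the integral is nonzero (none).

-0.220728 (none)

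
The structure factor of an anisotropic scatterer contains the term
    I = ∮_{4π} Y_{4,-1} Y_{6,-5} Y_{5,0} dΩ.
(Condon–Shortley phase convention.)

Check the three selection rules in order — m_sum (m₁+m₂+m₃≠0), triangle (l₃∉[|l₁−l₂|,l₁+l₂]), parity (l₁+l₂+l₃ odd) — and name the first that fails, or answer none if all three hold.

Σmᵢ = -6  ✗
l₃∈[|l₁−l₂|,l₁+l₂]=[2,10], have l₃=5
Σlᵢ = 15 ⇒ odd

m_sum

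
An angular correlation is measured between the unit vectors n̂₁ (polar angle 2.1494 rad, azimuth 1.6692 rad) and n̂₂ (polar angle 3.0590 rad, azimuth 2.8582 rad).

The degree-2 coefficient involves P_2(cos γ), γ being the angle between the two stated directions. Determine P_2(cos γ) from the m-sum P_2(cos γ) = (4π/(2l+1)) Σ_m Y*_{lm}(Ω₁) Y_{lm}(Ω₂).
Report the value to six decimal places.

Term-by-term m-sum for l=2 (normalisation 4π/5 = 2.513274):
  m=-2: Y*=(-0.265532, -0.052944)  Y=(0.002218, 0.001412)  product (-0.000514, -0.000492)
  m=-1: Y*=(0.034750, -0.351994)  Y=(0.060983, 0.017760)  product (0.008371, -0.020849)
  m=+0: Y*=(-0.032437, -0.000000)  Y=(0.624343, 0.000000)  product (-0.020252, -0.000000)
  m=+1: Y*=(-0.034750, -0.351994)  Y=(-0.060983, 0.017760)  product (0.008371, 0.020849)
  m=+2: Y*=(-0.265532, 0.052944)  Y=(0.002218, -0.001412)  product (-0.000514, 0.000492)
Accumulated sum (-0.004539, 0.000000); after 4π/(2l+1) scaling, (-0.011408, 0.000000) ⇒ P_2 = -0.011408

-0.011408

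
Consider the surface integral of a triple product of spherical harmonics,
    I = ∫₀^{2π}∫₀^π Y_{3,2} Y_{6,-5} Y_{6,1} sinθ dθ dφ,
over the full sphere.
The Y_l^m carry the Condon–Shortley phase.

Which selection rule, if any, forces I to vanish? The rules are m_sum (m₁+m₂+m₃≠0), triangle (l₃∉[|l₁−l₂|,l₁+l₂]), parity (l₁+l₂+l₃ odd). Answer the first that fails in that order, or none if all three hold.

azimuthal sum: 2 − 5 + 1 = -2  ✗
3 ≤ 6 ≤ 9 (triangle on l)
L = 3 + 6 + 6 = 15 (odd)

m_sum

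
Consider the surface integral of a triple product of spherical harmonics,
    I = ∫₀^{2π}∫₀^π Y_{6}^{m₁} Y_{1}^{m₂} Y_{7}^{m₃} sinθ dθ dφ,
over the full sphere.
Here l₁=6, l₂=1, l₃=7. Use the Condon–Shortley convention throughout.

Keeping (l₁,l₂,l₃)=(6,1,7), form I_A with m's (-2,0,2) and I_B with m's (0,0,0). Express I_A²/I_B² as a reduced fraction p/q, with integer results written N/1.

Shared (l₁,l₂,l₃)=(6,1,7): N and (l;000)² cancel in I_A²/I_B².
A: Δ = 0!·12!·2!/15! = 1/1365; Racah Σ t=0..0: t=0:+1/967680 = 1/967680; ⇒ 3j(6 1 7; -2 0 2)² = 3/91, sgn -1
B: Δ = 0!·12!·2!/15! = 1/1365; Racah Σ t=0..0: t=0:+1/518400 = 1/518400; ⇒ 3j(6 1 7; 0 0 0)² = 7/195, sgn -1
I_A²/I_B² = (3/91)/(7/195) = 45/49

45/49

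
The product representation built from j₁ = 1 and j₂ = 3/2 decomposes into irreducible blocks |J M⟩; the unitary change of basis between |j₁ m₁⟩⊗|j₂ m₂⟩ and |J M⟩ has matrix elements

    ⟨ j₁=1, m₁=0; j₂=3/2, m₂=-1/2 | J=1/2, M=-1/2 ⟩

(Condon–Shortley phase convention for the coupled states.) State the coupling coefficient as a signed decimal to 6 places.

−√(1/3) ≈ -0.577350

triangle: 2!*0!*1!/4! = 2/24
(j±m)!: 1!*1!*1!*2!*0!*1! = 2
prefactor² = (2J+1)*Δ*N² = 1/3
  k=1: −1/(1!*1!*0!*0!*0!*1!) = -1
Σ = -1  ⇒  CG² = 1/3*(-1)² = 1/3
CG = −√(1/3) = -0.577350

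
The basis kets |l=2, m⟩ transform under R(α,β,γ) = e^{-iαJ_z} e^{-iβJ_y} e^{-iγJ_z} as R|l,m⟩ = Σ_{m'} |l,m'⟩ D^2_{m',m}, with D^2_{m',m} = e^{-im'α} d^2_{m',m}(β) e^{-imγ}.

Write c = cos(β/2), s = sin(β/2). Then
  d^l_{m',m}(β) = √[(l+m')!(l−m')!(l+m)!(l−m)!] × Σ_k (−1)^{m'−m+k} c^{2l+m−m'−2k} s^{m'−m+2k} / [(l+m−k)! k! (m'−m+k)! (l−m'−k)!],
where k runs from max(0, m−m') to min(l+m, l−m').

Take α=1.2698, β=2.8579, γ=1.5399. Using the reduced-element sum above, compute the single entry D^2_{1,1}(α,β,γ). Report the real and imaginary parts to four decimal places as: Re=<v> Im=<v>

Re=0.0552 Im=0.0190

Split into d^2_{1,1}(β=2.8579) × two z-phases.
With c≡cos(β/2)=0.141371 and s≡sin(β/2)=0.989957, N=[6·1·6·1]^{1/2}=6.000000
k∈{0,1} keeps every argument non-negative
  k=0: (−1)^0·6.0000/(6)·0.1414^4·0.9900^0 = +0.000399
  k=1: (−1)^1·6.0000/(2)·0.1414^2·0.9900^2 = -0.058759
d^2_{1,1}(2.8579) = +0.000399 -0.058759 = -0.058360
Attach z-rotation phases: D = e^{-i(1)(1.2698)}·(-0.058360)·e^{-i(1)(1.5399)} = +0.055175+0.019016i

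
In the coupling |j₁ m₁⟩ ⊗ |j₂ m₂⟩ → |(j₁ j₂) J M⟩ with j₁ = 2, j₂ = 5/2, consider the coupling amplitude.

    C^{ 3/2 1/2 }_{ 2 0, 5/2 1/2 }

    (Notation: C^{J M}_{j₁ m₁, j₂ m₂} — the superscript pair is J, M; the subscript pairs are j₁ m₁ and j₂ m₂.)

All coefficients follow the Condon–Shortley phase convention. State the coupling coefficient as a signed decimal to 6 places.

+√(2/35) = +0.239046

triangle: 3!*1!*2!/7! = 12/5040
(j±m)!: 2!*2!*3!*2!*2!*1! = 96
prefactor² = (2J+1)*Δ*N² = 32/35
  k=1: −1/(1!*2!*1!*2!*0!*0!) = -1/4
  k=2: +1/(2!*1!*0!*1!*1!*1!) = 1/2
Σ = 1/4  ⇒  CG² = 32/35*(1/4)² = 2/35
CG = +√(2/35) = +0.239046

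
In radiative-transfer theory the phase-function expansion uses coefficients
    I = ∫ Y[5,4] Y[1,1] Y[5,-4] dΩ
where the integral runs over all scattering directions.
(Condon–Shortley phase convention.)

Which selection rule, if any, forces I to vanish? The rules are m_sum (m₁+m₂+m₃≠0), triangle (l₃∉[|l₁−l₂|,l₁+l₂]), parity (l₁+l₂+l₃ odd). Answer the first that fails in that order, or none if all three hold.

m_sum

azimuthal sum: 4 + 1 − 4 = 1  ✗
4 ≤ 5 ≤ 6 (triangle on l)
L = 5 + 1 + 5 = 11 (odd)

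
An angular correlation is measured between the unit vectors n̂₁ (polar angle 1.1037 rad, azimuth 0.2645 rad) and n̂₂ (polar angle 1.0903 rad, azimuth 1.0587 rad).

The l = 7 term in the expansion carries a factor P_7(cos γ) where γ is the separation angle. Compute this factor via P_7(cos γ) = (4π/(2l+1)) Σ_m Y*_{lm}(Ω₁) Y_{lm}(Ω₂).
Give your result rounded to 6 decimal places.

-0.088129

Term-by-term m-sum for l=7 (normalisation 4π/15 = 0.837758):
  [-7]  conj(Y_{7,-7})(Ω₁) = -0.062674+0.217378i ; Y_{7,-7}(Ω₂) = +0.092437-0.194788i ; Δ = +0.036549+0.032302i
  [-6]  conj(Y_{7,-6})(Ω₁) = -0.006917+0.426841i ; Y_{7,-6}(Ω₂) = +0.419502-0.028998i ; Δ = +0.009476+0.179262i
  [-5]  conj(Y_{7,-5})(Ω₁) = +0.083718+0.330211i ; Y_{7,-5}(Ω₂) = +0.196313+0.298912i ; Δ = -0.082269+0.089849i
  [-4]  conj(Y_{7,-4})(Ω₁) = -0.037512-0.066625i ; Y_{7,-4}(Ω₂) = +0.021460-0.041464i ; Δ = -0.003568+0.000126i
  [-3]  conj(Y_{7,-3})(Ω₁) = -0.248730-0.252793i ; Y_{7,-3}(Ω₂) = +0.352613-0.012173i ; Δ = -0.090782-0.086110i
  [-2]  conj(Y_{7,-2})(Ω₁) = -0.069096-0.040392i ; Y_{7,-2}(Ω₂) = +0.058347+0.095896i ; Δ = -0.000158-0.008983i
  [-1]  conj(Y_{7,-1})(Ω₁) = +0.308179+0.083469i ; Y_{7,-1}(Ω₂) = +0.150753-0.268189i ; Δ = +0.068844-0.070067i
  [+0]  conj(Y_{7,0})(Ω₁) = +0.121628-0.000000i ; Y_{7,0}(Ω₂) = +0.153088+0.000000i ; Δ = +0.018620+0.000000i
  [+1]  conj(Y_{7,1})(Ω₁) = -0.308179+0.083469i ; Y_{7,1}(Ω₂) = -0.150753-0.268189i ; Δ = +0.068844+0.070067i
  [+2]  conj(Y_{7,2})(Ω₁) = -0.069096+0.040392i ; Y_{7,2}(Ω₂) = +0.058347-0.095896i ; Δ = -0.000158+0.008983i
  [+3]  conj(Y_{7,3})(Ω₁) = +0.248730-0.252793i ; Y_{7,3}(Ω₂) = -0.352613-0.012173i ; Δ = -0.090782+0.086110i
  [+4]  conj(Y_{7,4})(Ω₁) = -0.037512+0.066625i ; Y_{7,4}(Ω₂) = +0.021460+0.041464i ; Δ = -0.003568-0.000126i
  [+5]  conj(Y_{7,5})(Ω₁) = -0.083718+0.330211i ; Y_{7,5}(Ω₂) = -0.196313+0.298912i ; Δ = -0.082269-0.089849i
  [+6]  conj(Y_{7,6})(Ω₁) = -0.006917-0.426841i ; Y_{7,6}(Ω₂) = +0.419502+0.028998i ; Δ = +0.009476-0.179262i
  [+7]  conj(Y_{7,7})(Ω₁) = +0.062674+0.217378i ; Y_{7,7}(Ω₂) = -0.092437-0.194788i ; Δ = +0.036549-0.032302i
Σ over m = -0.105196+0.000000i; ×(4π/15) → -0.088129+0.000000i. Real part: -0.088129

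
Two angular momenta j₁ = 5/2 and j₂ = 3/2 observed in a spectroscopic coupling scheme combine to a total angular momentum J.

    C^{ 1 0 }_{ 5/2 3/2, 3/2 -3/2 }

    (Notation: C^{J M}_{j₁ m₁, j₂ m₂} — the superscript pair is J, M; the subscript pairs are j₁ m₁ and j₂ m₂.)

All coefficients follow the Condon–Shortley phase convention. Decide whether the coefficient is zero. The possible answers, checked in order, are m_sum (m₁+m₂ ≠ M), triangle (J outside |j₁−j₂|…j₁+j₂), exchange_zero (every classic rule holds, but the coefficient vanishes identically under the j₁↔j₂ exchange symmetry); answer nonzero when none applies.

nonzero

m-sum: m₁+m₂ = 3/2+(-3/2) = 0, M = 0  ✓
triangle: |j₁−j₂| = 1 ≤ J = 1 ≤ j₁+j₂ = 4  ✓
exchange: j₁≠j₂ or m₁≠m₂ — the exchange symmetry imposes no constraint here
value check: CG = +√(1/5) = +0.447214 ≠ 0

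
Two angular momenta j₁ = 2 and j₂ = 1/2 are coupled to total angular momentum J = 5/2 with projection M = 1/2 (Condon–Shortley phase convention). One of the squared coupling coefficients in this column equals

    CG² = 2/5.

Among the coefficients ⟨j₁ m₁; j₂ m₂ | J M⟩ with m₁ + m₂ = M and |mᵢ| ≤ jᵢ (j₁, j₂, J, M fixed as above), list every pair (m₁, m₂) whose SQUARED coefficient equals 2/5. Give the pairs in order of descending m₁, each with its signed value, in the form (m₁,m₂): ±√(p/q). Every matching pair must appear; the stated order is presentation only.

(1,-1/2): +√(2/5)

Admissible pairs with m₁+m₂ = M = 1/2: (0,1/2), (1,-1/2)
  (m₁,m₂)=(1,-1/2): CG² = 2/5, CG = +√(2/5)   ← matches the target
  (m₁,m₂)=(0,1/2): CG² = 3/5, CG = +√(3/5)
Pairs with CG² = 2/5: (1,-1/2): +√(2/5)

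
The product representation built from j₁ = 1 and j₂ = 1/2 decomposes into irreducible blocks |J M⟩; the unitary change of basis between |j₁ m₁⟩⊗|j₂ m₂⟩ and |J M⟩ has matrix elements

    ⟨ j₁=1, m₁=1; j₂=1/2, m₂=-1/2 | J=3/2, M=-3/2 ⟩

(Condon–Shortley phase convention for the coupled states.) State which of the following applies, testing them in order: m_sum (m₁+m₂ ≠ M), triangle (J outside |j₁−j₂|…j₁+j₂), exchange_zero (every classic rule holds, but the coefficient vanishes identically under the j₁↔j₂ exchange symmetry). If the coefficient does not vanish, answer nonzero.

m_sum

m-sum: m₁+m₂ = 1+(-1/2) = 1/2, M = -3/2  ✗ ⇒ coefficient is 0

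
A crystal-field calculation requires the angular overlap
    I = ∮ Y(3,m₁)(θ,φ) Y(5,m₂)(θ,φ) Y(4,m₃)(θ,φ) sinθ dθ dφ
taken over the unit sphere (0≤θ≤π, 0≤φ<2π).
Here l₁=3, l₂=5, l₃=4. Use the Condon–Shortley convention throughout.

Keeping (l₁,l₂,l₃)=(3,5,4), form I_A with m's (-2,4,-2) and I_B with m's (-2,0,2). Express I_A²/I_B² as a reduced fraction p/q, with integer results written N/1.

Shared (l₁,l₂,l₃)=(3,5,4): N and (l;000)² cancel in I_A²/I_B².
A: Δ = 4!·2!·6!/13! = 1/180180; Racah Σ t=3..4: t=3:−1/8640 t=4:+1/2880 = 1/4320; ⇒ 3j(3 5 4; -2 4 -2)² = 8/429, sgn +1
B: Δ = 4!·2!·6!/13! = 1/180180; Racah Σ t=3..4: t=3:−1/576 t=4:+1/2880 = -1/720; ⇒ 3j(3 5 4; -2 0 2)² = 80/3003, sgn -1
I_A²/I_B² = (8/429)/(80/3003) = 7/10

7/10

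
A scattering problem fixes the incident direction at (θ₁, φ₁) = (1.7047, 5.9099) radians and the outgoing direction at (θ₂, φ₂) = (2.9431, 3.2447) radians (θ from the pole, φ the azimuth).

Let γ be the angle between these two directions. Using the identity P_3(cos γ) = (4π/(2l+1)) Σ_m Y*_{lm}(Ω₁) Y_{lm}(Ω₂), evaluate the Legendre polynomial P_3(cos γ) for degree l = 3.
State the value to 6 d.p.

Term-by-term m-sum for l=3 (normalisation 4π/7 = 1.795196):
  term(m=-3) = -0.00018 + 0.00129j   from Y*(Ω₁)=0.17699 - 0.36552j, Y(Ω₂)=-0.00305 + 0.00097j
  term(m=-2) = 0.00303 - 0.00426j   from Y*(Ω₁)=-0.09836 + 0.09101j, Y(Ω₂)=-0.03813 + 0.00798j
  term(m=-1) = 0.06288 - 0.03245j   from Y*(Ω₁)=-0.27165 + 0.10639j, Y(Ω₂)=-0.24124 + 0.02496j
  term(m=+0) = -0.09580 + 0.00000j   from Y*(Ω₁)=0.14502 + 0.00000j, Y(Ω₂)=-0.66057 + 0.00000j
  term(m=+1) = 0.06288 + 0.03245j   from Y*(Ω₁)=0.27165 + 0.10639j, Y(Ω₂)=0.24124 + 0.02496j
  term(m=+2) = 0.00303 + 0.00426j   from Y*(Ω₁)=-0.09836 - 0.09101j, Y(Ω₂)=-0.03813 - 0.00798j
  term(m=+3) = -0.00018 - 0.00129j   from Y*(Ω₁)=-0.17699 - 0.36552j, Y(Ω₂)=0.00305 + 0.00097j
Total Σ_m = 0.03564 - 0.00000j. Multiply by 1.795196: 0.06398 - 0.00000j. P_3(cos γ) = 0.063981

0.063981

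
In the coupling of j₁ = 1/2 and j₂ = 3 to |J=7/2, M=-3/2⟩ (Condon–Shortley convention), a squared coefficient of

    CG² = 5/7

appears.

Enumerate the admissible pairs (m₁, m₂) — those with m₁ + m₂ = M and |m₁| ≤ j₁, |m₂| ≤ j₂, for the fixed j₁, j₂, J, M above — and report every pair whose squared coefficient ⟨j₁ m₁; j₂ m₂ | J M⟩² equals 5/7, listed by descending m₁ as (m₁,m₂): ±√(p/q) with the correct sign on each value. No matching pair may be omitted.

(-1/2,-1): +√(5/7)

Admissible pairs with m₁+m₂ = M = -3/2: (-1/2,-1), (1/2,-2)
  (m₁,m₂)=(1/2,-2): CG² = 2/7, CG = +√(2/7)
  (m₁,m₂)=(-1/2,-1): CG² = 5/7, CG = +√(5/7)   ← matches the target
Pairs with CG² = 5/7: (-1/2,-1): +√(5/7)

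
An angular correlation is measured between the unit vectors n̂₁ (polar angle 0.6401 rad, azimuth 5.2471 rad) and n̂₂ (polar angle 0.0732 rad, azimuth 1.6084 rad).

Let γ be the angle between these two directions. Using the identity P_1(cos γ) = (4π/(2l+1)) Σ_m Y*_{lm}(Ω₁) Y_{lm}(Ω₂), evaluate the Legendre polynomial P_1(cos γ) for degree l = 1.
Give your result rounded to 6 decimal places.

0.761494

Expand P_1 via completeness: Σ_{m} conj(Y_{1,m}) at Ω₁ times Y_{1,m} at Ω₂ —
  m=-1: (0.105157, -0.177551) × (-0.000950, -0.025250) = (-0.004583, -0.002487)  (running Σ = (-0.004583, -0.002487))
  m=0: (0.391877, -0.000000) × (0.487294, 0.000000) = (0.190959, 0.000000)  (running Σ = (0.186376, -0.002487))
  m=1: (-0.105157, -0.177551) × (0.000950, -0.025250) = (-0.004583, 0.002487)  (running Σ = (0.181793, 0.000000))
Total Σ_m = (0.181793, 0.000000). Multiply by 4.188790: (0.761494, 0.000000). P_1(cos γ) = 0.761494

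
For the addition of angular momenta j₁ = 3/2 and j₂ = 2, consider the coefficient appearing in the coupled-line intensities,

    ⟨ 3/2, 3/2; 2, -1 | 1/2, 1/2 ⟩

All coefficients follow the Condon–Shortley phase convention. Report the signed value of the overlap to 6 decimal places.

j₁+j₂−J=3  J+j₁−j₂=0  J−j₁+j₂=1  j₁+j₂+J+1=5
(j₁±m₁, j₂±m₂, J±M) = (3,0,1,3,1,0)
P² = 18/5
sum k=0..0:
  [0] +1/6 = 1/6
S = 1/6
C² = P²·S² = 1/10 ; C = +0.316228

+√(1/10) ≈ +0.316228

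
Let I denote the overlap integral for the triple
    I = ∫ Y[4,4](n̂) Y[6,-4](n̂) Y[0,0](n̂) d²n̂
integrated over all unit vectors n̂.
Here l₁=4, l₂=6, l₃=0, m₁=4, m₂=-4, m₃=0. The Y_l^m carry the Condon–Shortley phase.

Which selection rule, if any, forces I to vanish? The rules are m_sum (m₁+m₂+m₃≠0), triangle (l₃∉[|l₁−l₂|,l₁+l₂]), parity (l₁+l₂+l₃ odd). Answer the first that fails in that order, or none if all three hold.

triangle

azimuthal sum: 4 − 4 + 0 = 0  ✓
l₃ must lie in [2,10]; have l₃=0  ✗
L = 4 + 6 + 0 = 10 (even)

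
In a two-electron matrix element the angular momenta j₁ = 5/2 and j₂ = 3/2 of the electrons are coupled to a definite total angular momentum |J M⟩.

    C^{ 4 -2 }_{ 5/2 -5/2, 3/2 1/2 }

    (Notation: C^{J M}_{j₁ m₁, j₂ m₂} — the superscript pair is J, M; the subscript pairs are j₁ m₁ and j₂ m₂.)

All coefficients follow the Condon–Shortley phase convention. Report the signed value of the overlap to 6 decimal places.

j₁+j₂−J=0  J+j₁−j₂=5  J−j₁+j₂=3  j₁+j₂+J+1=9
(j₁±m₁, j₂±m₂, J±M) = (0,5,2,1,2,6)
P² = 43200/7
sum k=0..0:
  [0] +1/240 = 1/240
S = 1/240
C² = P²·S² = 3/28 ; C = +0.327327

+0.327327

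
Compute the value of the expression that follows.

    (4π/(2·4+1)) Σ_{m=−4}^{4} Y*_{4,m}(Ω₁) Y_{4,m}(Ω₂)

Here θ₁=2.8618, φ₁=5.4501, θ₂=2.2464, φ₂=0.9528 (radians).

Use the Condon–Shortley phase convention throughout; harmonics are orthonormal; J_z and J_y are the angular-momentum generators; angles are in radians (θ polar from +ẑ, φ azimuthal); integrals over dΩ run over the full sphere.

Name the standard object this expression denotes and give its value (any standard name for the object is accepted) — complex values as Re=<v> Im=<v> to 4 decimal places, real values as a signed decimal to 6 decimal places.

Legendre polynomial (addition theorem), -0.365062

This sum is the spherical-harmonic addition theorem: it equals the Legendre polynomial P_l(cos γ) of the angle γ between the two directions.
Expand P_4 via completeness: Σ_{m} conj(Y_{4,m}) at Ω₁ times Y_{4,m} at Ω₂ —
  term(m=-4) = (0.000275, -0.000320)   from Y*(Ω₁)=(-0.002527, 0.000488), Y(Ω₂)=(-0.128650, 0.101841)
  term(m=-3) = (0.005667, 0.007528)   from Y*(Ω₁)=(0.020286, 0.015178), Y(Ω₂)=(0.357115, 0.103925)
  term(m=-2) = (-0.044860, 0.020584)   from Y*(Ω₁)=(-0.013280, -0.138816), Y(Ω₂)=(-0.116300, -0.334290)
  term(m=-1) = (0.005627, 0.025758)   from Y*(Ω₁)=(-0.292735, 0.322075), Y(Ω₂)=(0.035099, -0.049374)
  term(m=+0) = (-0.194875, 0.000000)   from Y*(Ω₁)=(0.545120, -0.000000), Y(Ω₂)=(-0.357491, 0.000000)
  term(m=+1) = (0.005627, -0.025758)   from Y*(Ω₁)=(0.292735, 0.322075), Y(Ω₂)=(-0.035099, -0.049374)
  term(m=+2) = (-0.044860, -0.020584)   from Y*(Ω₁)=(-0.013280, 0.138816), Y(Ω₂)=(-0.116300, 0.334290)
  term(m=+3) = (0.005667, -0.007528)   from Y*(Ω₁)=(-0.020286, 0.015178), Y(Ω₂)=(-0.357115, 0.103925)
  term(m=+4) = (0.000275, 0.000320)   from Y*(Ω₁)=(-0.002527, -0.000488), Y(Ω₂)=(-0.128650, -0.101841)
Σ over m = (-0.261456, 0.000000); ×(4π/9) → (-0.365062, 0.000000). Real part: -0.365062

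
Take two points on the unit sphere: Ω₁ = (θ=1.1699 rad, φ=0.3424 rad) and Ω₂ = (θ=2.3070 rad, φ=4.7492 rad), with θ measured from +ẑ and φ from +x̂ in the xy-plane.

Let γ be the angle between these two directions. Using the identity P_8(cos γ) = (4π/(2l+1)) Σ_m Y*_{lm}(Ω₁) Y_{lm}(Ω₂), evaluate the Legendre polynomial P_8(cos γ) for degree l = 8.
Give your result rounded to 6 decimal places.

-0.157298

Summing Y*_{l m}(θ₁,φ₁)·Y_{l m}(θ₂,φ₂) over m ∈ [−8, 8]; prefactor 4π/(2·8+1) = 0.739198:
  m=-8: Y*=-0.24491 + 0.10424j  Y=0.04484 - 0.01360j  product -0.00957 + 0.00801j
  m=-7: Y*=-0.33178 + 0.30588j  Y=0.04329 + 0.16425j  product -0.06460 - 0.04125j
  m=-6: Y*=-0.13694 + 0.26073j  Y=-0.35047 + 0.07869j  product 0.02747 - 0.10215j
  m=-5: Y*=0.02115 - 0.14876j  Y=-0.08403 - 0.45137j  product -0.06892 + 0.00296j
  m=-4: Y*=-0.07054 - 0.34587j  Y=0.25137 - 0.03728j  product -0.03063 - 0.08431j
  m=-3: Y*=-0.00757 - 0.01253j  Y=-0.02089 - 0.18844j  product -0.00220 + 0.00169j
  m=-2: Y*=0.25713 + 0.20998j  Y=0.36818 - 0.02716j  product 0.10037 + 0.07033j
  m=-1: Y*=0.07676 + 0.02736j  Y=-0.00089 - 0.02414j  product 0.00059 - 0.00188j
  m=+0: Y*=-0.31920 + 0.00000j  Y=0.36918 + 0.00000j  product -0.11784 + 0.00000j
  m=+1: Y*=-0.07676 + 0.02736j  Y=0.00089 - 0.02414j  product 0.00059 + 0.00188j
  m=+2: Y*=0.25713 - 0.20998j  Y=0.36818 + 0.02716j  product 0.10037 - 0.07033j
  m=+3: Y*=0.00757 - 0.01253j  Y=0.02089 - 0.18844j  product -0.00220 - 0.00169j
  m=+4: Y*=-0.07054 + 0.34587j  Y=0.25137 + 0.03728j  product -0.03063 + 0.08431j
  m=+5: Y*=-0.02115 - 0.14876j  Y=0.08403 - 0.45137j  product -0.06892 - 0.00296j
  m=+6: Y*=-0.13694 - 0.26073j  Y=-0.35047 - 0.07869j  product 0.02747 + 0.10215j
  m=+7: Y*=0.33178 + 0.30588j  Y=-0.04329 + 0.16425j  product -0.06460 + 0.04125j
  m=+8: Y*=-0.24491 - 0.10424j  Y=0.04484 + 0.01360j  product -0.00957 - 0.00801j
Total Σ_m = -0.21280 - 0.00000j. Multiply by 0.739198: -0.15730 - 0.00000j. P_8(cos γ) = -0.157298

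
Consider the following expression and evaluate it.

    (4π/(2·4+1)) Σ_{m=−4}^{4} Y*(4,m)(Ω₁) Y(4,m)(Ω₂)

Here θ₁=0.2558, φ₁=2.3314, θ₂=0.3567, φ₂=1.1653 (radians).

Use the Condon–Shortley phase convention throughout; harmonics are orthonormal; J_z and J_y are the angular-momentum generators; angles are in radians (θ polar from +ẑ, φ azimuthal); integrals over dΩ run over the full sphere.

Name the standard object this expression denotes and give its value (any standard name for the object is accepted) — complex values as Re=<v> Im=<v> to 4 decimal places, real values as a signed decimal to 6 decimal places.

Legendre polynomial (addition theorem), +0.487422

This sum is the spherical-harmonic addition theorem: it equals the Legendre polynomial P_l(cos γ) of the angle γ between the two directions.
Term-by-term m-sum for l=4 (normalisation 4π/9 = 1.396263):
  term(m=-4) = -0.000001-0.000012i   from Y*(Ω₁)=-0.001805+0.000180i, Y(Ω₂)=-0.000337+0.006570i
  term(m=-3) = -0.000918-0.000342i   from Y*(Ω₁)=+0.014862+0.012801i, Y(Ω₂)=-0.046835+0.017325i
  term(m=-2) = -0.017220+0.018067i   from Y*(Ω₁)=-0.005894-0.118752i, Y(Ω₂)=-0.144586-0.152183i
  term(m=-1) = +0.078883+0.184159i   from Y*(Ω₁)=-0.283551+0.297972i, Y(Ω₂)=+0.192135-0.447568i
  term(m=+0) = +0.227601+0.000000i   from Y*(Ω₁)=+0.590568-0.000000i, Y(Ω₂)=+0.385394+0.000000i
  term(m=+1) = +0.078883-0.184159i   from Y*(Ω₁)=+0.283551+0.297972i, Y(Ω₂)=-0.192135-0.447568i
  term(m=+2) = -0.017220-0.018067i   from Y*(Ω₁)=-0.005894+0.118752i, Y(Ω₂)=-0.144586+0.152183i
  term(m=+3) = -0.000918+0.000342i   from Y*(Ω₁)=-0.014862+0.012801i, Y(Ω₂)=+0.046835+0.017325i
  term(m=+4) = -0.000001+0.000012i   from Y*(Ω₁)=-0.001805-0.000180i, Y(Ω₂)=-0.000337-0.006570i
Σ over m = +0.349090-0.000000i; ×(4π/9) → +0.487422-0.000000i. Real part: 0.487422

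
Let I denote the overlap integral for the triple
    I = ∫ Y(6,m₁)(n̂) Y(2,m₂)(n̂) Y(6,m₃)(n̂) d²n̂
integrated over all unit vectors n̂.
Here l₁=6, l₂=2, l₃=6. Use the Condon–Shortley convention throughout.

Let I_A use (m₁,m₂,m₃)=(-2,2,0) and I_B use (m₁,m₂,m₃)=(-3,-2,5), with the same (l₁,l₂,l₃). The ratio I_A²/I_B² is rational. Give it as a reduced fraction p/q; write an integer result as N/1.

28/11

Same 6,2,6: normalisation and zero-m 3j drop out of the ratio.
A: Δ: 2! 10! 2! / 15! → 1/90090; sum: t=2:+1/69120 = 1/69120; 3j²(6 2 6; -2 2 0) = Δ·Π!·Σ² = 4/143  (sign +1)
B: Δ: 2! 10! 2! / 15! → 1/90090; sum: t=0:+1/1451520 = 1/1451520; 3j²(6 2 6; -3 -2 5) = Δ·Π!·Σ² = 1/91  (sign -1)
I_A²/I_B² = (4/143)/(1/91) = 28/11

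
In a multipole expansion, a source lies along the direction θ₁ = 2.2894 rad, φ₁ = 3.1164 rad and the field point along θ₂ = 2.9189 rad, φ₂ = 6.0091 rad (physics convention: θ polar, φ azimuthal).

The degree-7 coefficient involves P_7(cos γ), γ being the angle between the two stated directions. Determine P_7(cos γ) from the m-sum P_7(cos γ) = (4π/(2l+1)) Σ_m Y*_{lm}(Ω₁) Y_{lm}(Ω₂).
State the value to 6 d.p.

0.183185

Summing Y*_{l m}(θ₁,φ₁)·Y_{l m}(θ₂,φ₂) over m ∈ [−7, 7]; prefactor 4π/(2·7+1) = 0.837758:
  [-7]  conj(Y_{7,-7})(Ω₁) = (-0.067402, 0.012011) ; Y_{7,-7}(Ω₂) = (-0.000004, 0.000012) ; Δ = (0.000000, -0.000001)
  [-6]  conj(Y_{7,-6})(Ω₁) = (-0.221490, 0.033737) ; Y_{7,-6}(Ω₂) = (0.000016, -0.000211) ; Δ = (0.000004, 0.000047)
  [-5]  conj(Y_{7,-5})(Ω₁) = (-0.407653, 0.051623) ; Y_{7,-5}(Ω₂) = (0.000436, 0.002148) ; Δ = (-0.000289, -0.000853)
  [-4]  conj(Y_{7,-4})(Ω₁) = (-0.406494, 0.041102) ; Y_{7,-4}(Ω₂) = (-0.007287, -0.014188) ; Δ = (0.003545, 0.005468)
  [-3]  conj(Y_{7,-3})(Ω₁) = (-0.059109, 0.004476) ; Y_{7,-3}(Ω₂) = (0.056462, 0.060785) ; Δ = (-0.003609, -0.003340)
  [-2]  conj(Y_{7,-2})(Ω₁) = (0.338847, -0.017087) ; Y_{7,-2}(Ω₂) = (-0.252552, -0.154206) ; Δ = (-0.088211, -0.047937)
  [-1]  conj(Y_{7,-1})(Ω₁) = (0.218492, -0.005506) ; Y_{7,-1}(Ω₂) = (0.607897, 0.170917) ; Δ = (0.133761, 0.033997)
  [+0]  conj(Y_{7,0})(Ω₁) = (-0.282076, -0.000000) ; Y_{7,0}(Ω₂) = (-0.454700, 0.000000) ; Δ = (0.128260, 0.000000)
  [+1]  conj(Y_{7,1})(Ω₁) = (-0.218492, -0.005506) ; Y_{7,1}(Ω₂) = (-0.607897, 0.170917) ; Δ = (0.133761, -0.033997)
  [+2]  conj(Y_{7,2})(Ω₁) = (0.338847, 0.017087) ; Y_{7,2}(Ω₂) = (-0.252552, 0.154206) ; Δ = (-0.088211, 0.047937)
  [+3]  conj(Y_{7,3})(Ω₁) = (0.059109, 0.004476) ; Y_{7,3}(Ω₂) = (-0.056462, 0.060785) ; Δ = (-0.003609, 0.003340)
  [+4]  conj(Y_{7,4})(Ω₁) = (-0.406494, -0.041102) ; Y_{7,4}(Ω₂) = (-0.007287, 0.014188) ; Δ = (0.003545, -0.005468)
  [+5]  conj(Y_{7,5})(Ω₁) = (0.407653, 0.051623) ; Y_{7,5}(Ω₂) = (-0.000436, 0.002148) ; Δ = (-0.000289, 0.000853)
  [+6]  conj(Y_{7,6})(Ω₁) = (-0.221490, -0.033737) ; Y_{7,6}(Ω₂) = (0.000016, 0.000211) ; Δ = (0.000004, -0.000047)
  [+7]  conj(Y_{7,7})(Ω₁) = (0.067402, 0.012011) ; Y_{7,7}(Ω₂) = (0.000004, 0.000012) ; Δ = (0.000000, 0.000001)
Total Σ_m = (0.218661, -0.000000). Multiply by 0.837758: (0.183185, -0.000000). P_7(cos γ) = 0.183185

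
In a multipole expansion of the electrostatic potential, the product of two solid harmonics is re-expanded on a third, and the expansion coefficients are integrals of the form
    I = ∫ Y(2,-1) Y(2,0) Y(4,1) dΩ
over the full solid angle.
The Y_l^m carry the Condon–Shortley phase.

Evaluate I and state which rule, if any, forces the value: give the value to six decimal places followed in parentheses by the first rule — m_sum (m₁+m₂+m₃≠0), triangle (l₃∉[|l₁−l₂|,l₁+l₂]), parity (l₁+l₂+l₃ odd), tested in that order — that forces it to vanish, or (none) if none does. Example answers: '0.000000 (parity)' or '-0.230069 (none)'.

-0.220728 (none)

Rules hold: Σm=0, L=8 even, 0≤4≤4.
N = 5·5·9 = 225
Δ = 0!·4!·4!/9! = 1/630
Racah Σ t=0..0: t=0:+1/16 = 1/16
⇒ 3j(2 2 4; 0 0 0)² = 2/35, sgn +1
Racah Σ t=0..0: t=0:+1/24 = 1/24
⇒ 3j(2 2 4; -1 0 1)² = 1/21, sgn -1
4πI² = N·(3j₀)²·(3jₘ)² = 30/49
I = -1·√(0.612245/4π) = -0.22072812
No selection rule forces the value: the integral is nonzero (none).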